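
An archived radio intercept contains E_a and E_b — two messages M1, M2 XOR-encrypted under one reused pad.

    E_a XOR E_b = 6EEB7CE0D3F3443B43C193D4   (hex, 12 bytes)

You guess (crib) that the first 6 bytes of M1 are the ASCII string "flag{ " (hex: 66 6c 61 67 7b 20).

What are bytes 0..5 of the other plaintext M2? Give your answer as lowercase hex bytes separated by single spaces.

08 87 1d 87 a8 d3

Since E_a ⊕ E_b = M1 ⊕ M2, XORing with the guessed M1 bytes yields the corresponding M2 bytes: M2 = (E_a ⊕ E_b) ⊕ M1.
6e ^ 66 = 08
eb ^ 6c = 87
7c ^ 61 = 1d
e0 ^ 67 = 87
d3 ^ 7b = a8
f3 ^ 20 = d3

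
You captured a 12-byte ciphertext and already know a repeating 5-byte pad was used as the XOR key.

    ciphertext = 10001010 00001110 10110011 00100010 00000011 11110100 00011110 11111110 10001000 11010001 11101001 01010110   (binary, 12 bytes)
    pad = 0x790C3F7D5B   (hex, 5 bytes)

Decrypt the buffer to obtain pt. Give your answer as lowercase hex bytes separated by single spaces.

f3 02 8c 5f 58 8d 12 c1 f5 8a 90 5a

The 5-byte key repeats, so the effective keystream is 79 0c 3f 7d 5b 79 0c 3f 7d 5b 79 0c.
byte 0: 8a xor 79 = f3
byte 1: 0e xor 0c = 02
byte 2: b3 xor 3f = 8c
byte 3: 22 xor 7d = 5f
byte 4: 03 xor 5b = 58
byte 5: f4 xor 79 = 8d
byte 6: 1e xor 0c = 12
byte 7: fe xor 3f = c1
byte 8: 88 xor 7d = f5
byte 9: d1 xor 5b = 8a
byte 10: e9 xor 79 = 90
byte 11: 56 xor 0c = 5a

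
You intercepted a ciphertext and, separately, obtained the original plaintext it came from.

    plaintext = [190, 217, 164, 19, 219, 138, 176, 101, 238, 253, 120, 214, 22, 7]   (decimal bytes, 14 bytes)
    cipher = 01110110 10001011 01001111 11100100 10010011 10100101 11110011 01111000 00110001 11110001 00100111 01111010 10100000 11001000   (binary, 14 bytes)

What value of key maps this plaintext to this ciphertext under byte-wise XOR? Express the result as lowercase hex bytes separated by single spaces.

c8 52 eb f7 48 2f 43 1d df 0c 5f ac b6 cf

Since cipher = plaintext ⊕ key, XORing both sides with plaintext gives key = plaintext ⊕ cipher.
byte 0: 10111110 xor 01110110 = 11001000
byte 1: 11011001 xor 10001011 = 01010010
byte 2: 10100100 xor 01001111 = 11101011
byte 3: 00010011 xor 11100100 = 11110111
byte 4: 11011011 xor 10010011 = 01001000
byte 5: 10001010 xor 10100101 = 00101111
byte 6: 10110000 xor 11110011 = 01000011
byte 7: 01100101 xor 01111000 = 00011101
byte 8: 11101110 xor 00110001 = 11011111
byte 9: 11111101 xor 11110001 = 00001100
byte 10: 01111000 xor 00100111 = 01011111
byte 11: 11010110 xor 01111010 = 10101100
byte 12: 00010110 xor 10100000 = 10110110
byte 13: 00000111 xor 11001000 = 11001111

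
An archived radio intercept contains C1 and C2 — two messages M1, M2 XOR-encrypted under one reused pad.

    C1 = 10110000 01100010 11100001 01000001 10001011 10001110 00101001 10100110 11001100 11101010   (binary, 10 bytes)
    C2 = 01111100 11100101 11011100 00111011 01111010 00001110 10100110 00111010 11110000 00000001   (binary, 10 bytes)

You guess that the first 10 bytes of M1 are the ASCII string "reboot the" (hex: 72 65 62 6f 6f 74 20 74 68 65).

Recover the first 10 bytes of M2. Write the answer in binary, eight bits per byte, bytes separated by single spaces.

First, C1 ⊕ C2 = (M1 ⊕ K) ⊕ (M2 ⊕ K) = M1 ⊕ M2, so the key drops out. Then M2 = (M1 ⊕ M2) ⊕ M1 over the first 10 bytes.
byte 0: (b0 ^ 7c) ^ 72 = cc ^ 72 = be
byte 1: (62 ^ e5) ^ 65 = 87 ^ 65 = e2
byte 2: (e1 ^ dc) ^ 62 = 3d ^ 62 = 5f
byte 3: (41 ^ 3b) ^ 6f = 7a ^ 6f = 15
byte 4: (8b ^ 7a) ^ 6f = f1 ^ 6f = 9e
byte 5: (8e ^ 0e) ^ 74 = 80 ^ 74 = f4
byte 6: (29 ^ a6) ^ 20 = 8f ^ 20 = af
byte 7: (a6 ^ 3a) ^ 74 = 9c ^ 74 = e8
byte 8: (cc ^ f0) ^ 68 = 3c ^ 68 = 54
byte 9: (ea ^ 01) ^ 65 = eb ^ 65 = 8e

10111110 11100010 01011111 00010101 10011110 11110100 10101111 11101000 01010100 10001110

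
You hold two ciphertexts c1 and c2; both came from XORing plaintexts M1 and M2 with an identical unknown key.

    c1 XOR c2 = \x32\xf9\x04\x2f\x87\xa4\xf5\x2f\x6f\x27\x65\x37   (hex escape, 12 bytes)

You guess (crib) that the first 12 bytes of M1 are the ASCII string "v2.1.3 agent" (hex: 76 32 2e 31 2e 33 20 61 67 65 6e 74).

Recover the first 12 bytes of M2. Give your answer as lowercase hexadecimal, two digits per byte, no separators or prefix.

44cb2a1ea997d54e08420b43

Since c1 ⊕ c2 = M1 ⊕ M2, XORing with the guessed M1 bytes yields the corresponding M2 bytes: M2 = (c1 ⊕ c2) ⊕ M1.
00110010 XOR 01110110 = 01000100
11111001 XOR 00110010 = 11001011
00000100 XOR 00101110 = 00101010
00101111 XOR 00110001 = 00011110
10000111 XOR 00101110 = 10101001
10100100 XOR 00110011 = 10010111
11110101 XOR 00100000 = 11010101
00101111 XOR 01100001 = 01001110
01101111 XOR 01100111 = 00001000
00100111 XOR 01100101 = 01000010
01100101 XOR 01101110 = 00001011
00110111 XOR 01110100 = 01000011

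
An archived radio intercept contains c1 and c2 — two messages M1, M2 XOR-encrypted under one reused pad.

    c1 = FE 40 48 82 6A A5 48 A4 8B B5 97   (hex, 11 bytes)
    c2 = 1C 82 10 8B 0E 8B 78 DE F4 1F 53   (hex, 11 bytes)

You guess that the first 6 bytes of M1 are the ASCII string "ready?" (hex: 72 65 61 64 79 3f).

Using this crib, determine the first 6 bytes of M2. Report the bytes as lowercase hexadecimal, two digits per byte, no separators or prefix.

First, c1 ⊕ c2 = (M1 ⊕ K) ⊕ (M2 ⊕ K) = M1 ⊕ M2, so the key drops out. Then M2 = (M1 ⊕ M2) ⊕ M1 over the first 6 bytes.
byte 0: (fe ^ 1c) ^ 72 = e2 ^ 72 = 90
byte 1: (40 ^ 82) ^ 65 = c2 ^ 65 = a7
byte 2: (48 ^ 10) ^ 61 = 58 ^ 61 = 39
byte 3: (82 ^ 8b) ^ 64 = 09 ^ 64 = 6d
byte 4: (6a ^ 0e) ^ 79 = 64 ^ 79 = 1d
byte 5: (a5 ^ 8b) ^ 3f = 2e ^ 3f = 11

90a7396d1d11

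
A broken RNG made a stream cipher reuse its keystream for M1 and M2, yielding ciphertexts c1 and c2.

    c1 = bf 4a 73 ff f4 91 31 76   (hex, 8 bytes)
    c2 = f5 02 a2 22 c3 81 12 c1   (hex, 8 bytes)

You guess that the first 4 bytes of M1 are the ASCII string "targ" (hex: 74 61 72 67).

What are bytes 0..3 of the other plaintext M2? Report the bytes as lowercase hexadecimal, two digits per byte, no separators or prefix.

3e29a3ba

First, c1 ⊕ c2 = (M1 ⊕ K) ⊕ (M2 ⊕ K) = M1 ⊕ M2, so the key drops out. Then M2 = (M1 ⊕ M2) ⊕ M1 over the first 4 bytes.
byte 0: (bf ⊕ f5) ⊕ 74 = 4a ⊕ 74 = 3e
byte 1: (4a ⊕ 02) ⊕ 61 = 48 ⊕ 61 = 29
byte 2: (73 ⊕ a2) ⊕ 72 = d1 ⊕ 72 = a3
byte 3: (ff ⊕ 22) ⊕ 67 = dd ⊕ 67 = ba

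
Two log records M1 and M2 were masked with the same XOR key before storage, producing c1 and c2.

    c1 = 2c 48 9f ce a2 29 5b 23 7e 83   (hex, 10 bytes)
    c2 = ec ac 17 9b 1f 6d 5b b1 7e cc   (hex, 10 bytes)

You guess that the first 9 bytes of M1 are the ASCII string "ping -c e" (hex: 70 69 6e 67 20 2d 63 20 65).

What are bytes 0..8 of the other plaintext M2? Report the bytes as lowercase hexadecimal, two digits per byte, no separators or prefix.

First, c1 ⊕ c2 = (M1 ⊕ K) ⊕ (M2 ⊕ K) = M1 ⊕ M2, so the key drops out. Then M2 = (M1 ⊕ M2) ⊕ M1 over the first 9 bytes.
byte 0: (2c XOR ec) XOR 70 = c0 XOR 70 = b0
byte 1: (48 XOR ac) XOR 69 = e4 XOR 69 = 8d
byte 2: (9f XOR 17) XOR 6e = 88 XOR 6e = e6
byte 3: (ce XOR 9b) XOR 67 = 55 XOR 67 = 32
byte 4: (a2 XOR 1f) XOR 20 = bd XOR 20 = 9d
byte 5: (29 XOR 6d) XOR 2d = 44 XOR 2d = 69
byte 6: (5b XOR 5b) XOR 63 = 00 XOR 63 = 63
byte 7: (23 XOR b1) XOR 20 = 92 XOR 20 = b2
byte 8: (7e XOR 7e) XOR 65 = 00 XOR 65 = 65

b08de6329d6963b265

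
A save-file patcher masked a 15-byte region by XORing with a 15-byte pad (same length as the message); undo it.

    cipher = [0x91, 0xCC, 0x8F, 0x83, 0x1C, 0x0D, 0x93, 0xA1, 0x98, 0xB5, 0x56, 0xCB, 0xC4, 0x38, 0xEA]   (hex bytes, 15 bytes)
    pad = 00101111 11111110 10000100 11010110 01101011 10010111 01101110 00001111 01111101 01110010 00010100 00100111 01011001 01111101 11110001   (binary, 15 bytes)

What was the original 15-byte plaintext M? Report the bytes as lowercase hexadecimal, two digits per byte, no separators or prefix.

be320b55779afdaee5c742ec9d451b

145 XOR  47 = 190
204 XOR 254 =  50
143 XOR 132 =  11
131 XOR 214 =  85
 28 XOR 107 = 119
 13 XOR 151 = 154
147 XOR 110 = 253
161 XOR  15 = 174
152 XOR 125 = 229
181 XOR 114 = 199
 86 XOR  20 =  66
203 XOR  39 = 236
196 XOR  89 = 157
 56 XOR 125 =  69
234 XOR 241 =  27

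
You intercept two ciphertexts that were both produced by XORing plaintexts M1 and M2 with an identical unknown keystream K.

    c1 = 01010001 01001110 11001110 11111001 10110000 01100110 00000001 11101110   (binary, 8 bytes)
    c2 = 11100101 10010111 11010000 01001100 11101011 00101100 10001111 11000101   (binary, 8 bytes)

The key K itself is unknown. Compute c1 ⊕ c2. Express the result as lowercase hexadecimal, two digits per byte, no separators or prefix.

b4d91eb55b4a8e2b

c1 ⊕ c2 = (M1 ⊕ K) ⊕ (M2 ⊕ K) = M1 ⊕ M2 — the shared key cancels under XOR.
51 xor e5 = b4
4e xor 97 = d9
ce xor d0 = 1e
f9 xor 4c = b5
b0 xor eb = 5b
66 xor 2c = 4a
01 xor 8f = 8e
ee xor c5 = 2b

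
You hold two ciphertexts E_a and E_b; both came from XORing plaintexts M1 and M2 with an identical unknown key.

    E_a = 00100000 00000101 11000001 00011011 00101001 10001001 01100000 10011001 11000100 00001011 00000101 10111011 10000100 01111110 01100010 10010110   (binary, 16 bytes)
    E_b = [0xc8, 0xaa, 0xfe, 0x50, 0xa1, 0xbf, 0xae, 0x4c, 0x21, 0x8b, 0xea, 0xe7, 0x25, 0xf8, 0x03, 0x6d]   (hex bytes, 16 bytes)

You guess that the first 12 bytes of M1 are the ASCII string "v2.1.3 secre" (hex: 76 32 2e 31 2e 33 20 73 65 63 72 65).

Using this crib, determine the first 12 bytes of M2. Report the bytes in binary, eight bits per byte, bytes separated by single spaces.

First, E_a ⊕ E_b = (M1 ⊕ K) ⊕ (M2 ⊕ K) = M1 ⊕ M2, so the key drops out. Then M2 = (M1 ⊕ M2) ⊕ M1 over the first 12 bytes.
byte 0: (20 xor c8) xor 76 = e8 xor 76 = 9e
byte 1: (05 xor aa) xor 32 = af xor 32 = 9d
byte 2: (c1 xor fe) xor 2e = 3f xor 2e = 11
byte 3: (1b xor 50) xor 31 = 4b xor 31 = 7a
byte 4: (29 xor a1) xor 2e = 88 xor 2e = a6
byte 5: (89 xor bf) xor 33 = 36 xor 33 = 05
byte 6: (60 xor ae) xor 20 = ce xor 20 = ee
byte 7: (99 xor 4c) xor 73 = d5 xor 73 = a6
byte 8: (c4 xor 21) xor 65 = e5 xor 65 = 80
byte 9: (0b xor 8b) xor 63 = 80 xor 63 = e3
byte 10: (05 xor ea) xor 72 = ef xor 72 = 9d
byte 11: (bb xor e7) xor 65 = 5c xor 65 = 39

10011110 10011101 00010001 01111010 10100110 00000101 11101110 10100110 10000000 11100011 10011101 00111001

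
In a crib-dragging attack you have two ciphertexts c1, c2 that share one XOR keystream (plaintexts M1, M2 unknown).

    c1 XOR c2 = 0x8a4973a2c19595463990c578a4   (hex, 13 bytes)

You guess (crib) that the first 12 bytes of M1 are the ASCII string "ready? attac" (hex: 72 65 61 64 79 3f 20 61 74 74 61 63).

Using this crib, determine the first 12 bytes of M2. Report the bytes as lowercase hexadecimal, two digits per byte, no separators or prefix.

f82c12c6b8aab5274de4a41b

Since c1 ⊕ c2 = M1 ⊕ M2, XORing with the guessed M1 bytes yields the corresponding M2 bytes: M2 = (c1 ⊕ c2) ⊕ M1.
138 ^ 114 = 248
 73 ^ 101 =  44
115 ^  97 =  18
162 ^ 100 = 198
193 ^ 121 = 184
149 ^  63 = 170
149 ^  32 = 181
 70 ^  97 =  39
 57 ^ 116 =  77
144 ^ 116 = 228
197 ^  97 = 164
120 ^  99 =  27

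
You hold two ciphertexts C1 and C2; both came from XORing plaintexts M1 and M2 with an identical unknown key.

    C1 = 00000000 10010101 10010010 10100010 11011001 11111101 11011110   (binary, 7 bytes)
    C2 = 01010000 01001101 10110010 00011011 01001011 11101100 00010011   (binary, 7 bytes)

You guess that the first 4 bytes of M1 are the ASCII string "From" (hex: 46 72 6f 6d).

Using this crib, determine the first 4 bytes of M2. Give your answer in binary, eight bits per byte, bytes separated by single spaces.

00010110 10101010 01001111 11010100

First, C1 ⊕ C2 = (M1 ⊕ K) ⊕ (M2 ⊕ K) = M1 ⊕ M2, so the key drops out. Then M2 = (M1 ⊕ M2) ⊕ M1 over the first 4 bytes.
byte 0: (00 ^ 50) ^ 46 = 50 ^ 46 = 16
byte 1: (95 ^ 4d) ^ 72 = d8 ^ 72 = aa
byte 2: (92 ^ b2) ^ 6f = 20 ^ 6f = 4f
byte 3: (a2 ^ 1b) ^ 6d = b9 ^ 6d = d4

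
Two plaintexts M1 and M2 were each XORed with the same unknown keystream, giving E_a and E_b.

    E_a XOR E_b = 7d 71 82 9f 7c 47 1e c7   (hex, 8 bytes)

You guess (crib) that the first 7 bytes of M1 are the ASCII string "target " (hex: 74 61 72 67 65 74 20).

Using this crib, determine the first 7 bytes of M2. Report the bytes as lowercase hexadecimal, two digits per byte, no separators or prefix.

0910f0f819333e

Since E_a ⊕ E_b = M1 ⊕ M2, XORing with the guessed M1 bytes yields the corresponding M2 bytes: M2 = (E_a ⊕ E_b) ⊕ M1.
byte 0: 7d xor 74 = 09
byte 1: 71 xor 61 = 10
byte 2: 82 xor 72 = f0
byte 3: 9f xor 67 = f8
byte 4: 7c xor 65 = 19
byte 5: 47 xor 74 = 33
byte 6: 1e xor 20 = 3e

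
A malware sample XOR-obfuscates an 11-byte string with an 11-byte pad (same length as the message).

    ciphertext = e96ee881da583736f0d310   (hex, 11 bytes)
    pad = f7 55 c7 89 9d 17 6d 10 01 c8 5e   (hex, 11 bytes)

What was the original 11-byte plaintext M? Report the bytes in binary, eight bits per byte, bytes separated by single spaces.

e9 XOR f7 = 1e
6e XOR 55 = 3b
e8 XOR c7 = 2f
81 XOR 89 = 08
da XOR 9d = 47
58 XOR 17 = 4f
37 XOR 6d = 5a
36 XOR 10 = 26
f0 XOR 01 = f1
d3 XOR c8 = 1b
10 XOR 5e = 4e

00011110 00111011 00101111 00001000 01000111 01001111 01011010 00100110 11110001 00011011 01001110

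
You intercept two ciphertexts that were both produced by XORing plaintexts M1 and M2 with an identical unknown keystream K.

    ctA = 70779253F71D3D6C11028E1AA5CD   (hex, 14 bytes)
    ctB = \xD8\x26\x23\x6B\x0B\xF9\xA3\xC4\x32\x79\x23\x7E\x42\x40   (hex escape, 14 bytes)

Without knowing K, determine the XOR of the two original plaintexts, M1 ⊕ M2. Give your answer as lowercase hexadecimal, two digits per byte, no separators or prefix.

ctA ⊕ ctB = (M1 ⊕ K) ⊕ (M2 ⊕ K) = M1 ⊕ M2 — the shared key cancels under XOR.
70 ^ d8 = a8
77 ^ 26 = 51
92 ^ 23 = b1
53 ^ 6b = 38
f7 ^ 0b = fc
1d ^ f9 = e4
3d ^ a3 = 9e
6c ^ c4 = a8
11 ^ 32 = 23
02 ^ 79 = 7b
8e ^ 23 = ad
1a ^ 7e = 64
a5 ^ 42 = e7
cd ^ 40 = 8d

a851b138fce49ea8237bad64e78d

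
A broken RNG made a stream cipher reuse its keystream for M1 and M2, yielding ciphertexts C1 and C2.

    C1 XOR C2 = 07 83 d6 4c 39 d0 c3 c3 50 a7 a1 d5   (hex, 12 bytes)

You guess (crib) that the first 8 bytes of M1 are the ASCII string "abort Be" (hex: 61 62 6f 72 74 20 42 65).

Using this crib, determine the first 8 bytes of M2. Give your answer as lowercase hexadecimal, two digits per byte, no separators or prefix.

66e1b93e4df081a6

Since C1 ⊕ C2 = M1 ⊕ M2, XORing with the guessed M1 bytes yields the corresponding M2 bytes: M2 = (C1 ⊕ C2) ⊕ M1.
byte 0:   7 xor  97 = 102
byte 1: 131 xor  98 = 225
byte 2: 214 xor 111 = 185
byte 3:  76 xor 114 =  62
byte 4:  57 xor 116 =  77
byte 5: 208 xor  32 = 240
byte 6: 195 xor  66 = 129
byte 7: 195 xor 101 = 166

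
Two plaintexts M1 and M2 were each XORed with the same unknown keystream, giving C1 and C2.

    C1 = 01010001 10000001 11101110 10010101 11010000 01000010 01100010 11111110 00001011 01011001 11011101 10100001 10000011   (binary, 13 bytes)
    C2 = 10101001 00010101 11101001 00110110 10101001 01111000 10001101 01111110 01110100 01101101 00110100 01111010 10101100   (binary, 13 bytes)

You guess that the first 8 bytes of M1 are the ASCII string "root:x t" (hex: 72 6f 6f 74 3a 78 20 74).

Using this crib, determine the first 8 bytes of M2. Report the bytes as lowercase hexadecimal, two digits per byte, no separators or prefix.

8afb68d74342cff4

First, C1 ⊕ C2 = (M1 ⊕ K) ⊕ (M2 ⊕ K) = M1 ⊕ M2, so the key drops out. Then M2 = (M1 ⊕ M2) ⊕ M1 over the first 8 bytes.
byte 0: (51 XOR a9) XOR 72 = f8 XOR 72 = 8a
byte 1: (81 XOR 15) XOR 6f = 94 XOR 6f = fb
byte 2: (ee XOR e9) XOR 6f = 07 XOR 6f = 68
byte 3: (95 XOR 36) XOR 74 = a3 XOR 74 = d7
byte 4: (d0 XOR a9) XOR 3a = 79 XOR 3a = 43
byte 5: (42 XOR 78) XOR 78 = 3a XOR 78 = 42
byte 6: (62 XOR 8d) XOR 20 = ef XOR 20 = cf
byte 7: (fe XOR 7e) XOR 74 = 80 XOR 74 = f4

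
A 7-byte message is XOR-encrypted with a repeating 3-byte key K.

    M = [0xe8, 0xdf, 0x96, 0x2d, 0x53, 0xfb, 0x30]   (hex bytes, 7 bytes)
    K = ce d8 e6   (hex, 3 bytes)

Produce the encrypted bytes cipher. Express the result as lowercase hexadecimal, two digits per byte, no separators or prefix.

The 3-byte key repeats, so the effective keystream is ce d8 e6 ce d8 e6 ce.
byte 0: 11101000 ⊕ 11001110 = 00100110
byte 1: 11011111 ⊕ 11011000 = 00000111
byte 2: 10010110 ⊕ 11100110 = 01110000
byte 3: 00101101 ⊕ 11001110 = 11100011
byte 4: 01010011 ⊕ 11011000 = 10001011
byte 5: 11111011 ⊕ 11100110 = 00011101
byte 6: 00110000 ⊕ 11001110 = 11111110

260770e38b1dfe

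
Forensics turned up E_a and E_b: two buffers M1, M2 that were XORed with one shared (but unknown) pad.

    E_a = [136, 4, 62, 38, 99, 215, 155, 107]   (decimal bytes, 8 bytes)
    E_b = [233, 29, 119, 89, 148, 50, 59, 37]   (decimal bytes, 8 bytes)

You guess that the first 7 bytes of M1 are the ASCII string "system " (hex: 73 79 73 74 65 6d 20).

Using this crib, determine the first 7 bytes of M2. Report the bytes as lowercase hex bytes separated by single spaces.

12 60 3a 0b 92 88 80

First, E_a ⊕ E_b = (M1 ⊕ K) ⊕ (M2 ⊕ K) = M1 ⊕ M2, so the key drops out. Then M2 = (M1 ⊕ M2) ⊕ M1 over the first 7 bytes.
byte 0: (88 XOR e9) XOR 73 = 61 XOR 73 = 12
byte 1: (04 XOR 1d) XOR 79 = 19 XOR 79 = 60
byte 2: (3e XOR 77) XOR 73 = 49 XOR 73 = 3a
byte 3: (26 XOR 59) XOR 74 = 7f XOR 74 = 0b
byte 4: (63 XOR 94) XOR 65 = f7 XOR 65 = 92
byte 5: (d7 XOR 32) XOR 6d = e5 XOR 6d = 88
byte 6: (9b XOR 3b) XOR 20 = a0 XOR 20 = 80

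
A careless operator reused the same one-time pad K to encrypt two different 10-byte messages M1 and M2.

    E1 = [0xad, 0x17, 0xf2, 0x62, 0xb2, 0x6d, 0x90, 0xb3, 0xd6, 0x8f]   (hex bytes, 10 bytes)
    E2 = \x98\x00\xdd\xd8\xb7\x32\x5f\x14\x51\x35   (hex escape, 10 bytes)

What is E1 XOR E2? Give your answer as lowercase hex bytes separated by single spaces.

35 17 2f ba 05 5f cf a7 87 ba

E1 ⊕ E2 = (M1 ⊕ K) ⊕ (M2 ⊕ K) = M1 ⊕ M2 — the shared key cancels under XOR.
10101101 ⊕ 10011000 = 00110101
00010111 ⊕ 00000000 = 00010111
11110010 ⊕ 11011101 = 00101111
01100010 ⊕ 11011000 = 10111010
10110010 ⊕ 10110111 = 00000101
01101101 ⊕ 00110010 = 01011111
10010000 ⊕ 01011111 = 11001111
10110011 ⊕ 00010100 = 10100111
11010110 ⊕ 01010001 = 10000111
10001111 ⊕ 00110101 = 10111010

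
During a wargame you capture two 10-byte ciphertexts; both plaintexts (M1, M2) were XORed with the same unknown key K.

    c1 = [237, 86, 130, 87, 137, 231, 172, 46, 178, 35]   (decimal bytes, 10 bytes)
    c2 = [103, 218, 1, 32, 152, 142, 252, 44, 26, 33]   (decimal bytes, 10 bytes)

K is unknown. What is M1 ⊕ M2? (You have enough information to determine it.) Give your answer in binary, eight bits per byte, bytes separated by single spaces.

c1 ⊕ c2 = (M1 ⊕ K) ⊕ (M2 ⊕ K) = M1 ⊕ M2 — the shared key cancels under XOR.
ed ^ 67 = 8a
56 ^ da = 8c
82 ^ 01 = 83
57 ^ 20 = 77
89 ^ 98 = 11
e7 ^ 8e = 69
ac ^ fc = 50
2e ^ 2c = 02
b2 ^ 1a = a8
23 ^ 21 = 02

10001010 10001100 10000011 01110111 00010001 01101001 01010000 00000010 10101000 00000010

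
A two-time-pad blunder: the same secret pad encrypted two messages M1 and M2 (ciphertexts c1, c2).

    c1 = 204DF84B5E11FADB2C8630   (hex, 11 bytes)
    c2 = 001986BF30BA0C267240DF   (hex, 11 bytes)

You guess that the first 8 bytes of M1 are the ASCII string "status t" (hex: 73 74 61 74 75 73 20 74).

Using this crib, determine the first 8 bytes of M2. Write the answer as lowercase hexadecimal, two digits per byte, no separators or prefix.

First, c1 ⊕ c2 = (M1 ⊕ K) ⊕ (M2 ⊕ K) = M1 ⊕ M2, so the key drops out. Then M2 = (M1 ⊕ M2) ⊕ M1 over the first 8 bytes.
byte 0: (20 ^ 00) ^ 73 = 20 ^ 73 = 53
byte 1: (4d ^ 19) ^ 74 = 54 ^ 74 = 20
byte 2: (f8 ^ 86) ^ 61 = 7e ^ 61 = 1f
byte 3: (4b ^ bf) ^ 74 = f4 ^ 74 = 80
byte 4: (5e ^ 30) ^ 75 = 6e ^ 75 = 1b
byte 5: (11 ^ ba) ^ 73 = ab ^ 73 = d8
byte 6: (fa ^ 0c) ^ 20 = f6 ^ 20 = d6
byte 7: (db ^ 26) ^ 74 = fd ^ 74 = 89

53201f801bd8d689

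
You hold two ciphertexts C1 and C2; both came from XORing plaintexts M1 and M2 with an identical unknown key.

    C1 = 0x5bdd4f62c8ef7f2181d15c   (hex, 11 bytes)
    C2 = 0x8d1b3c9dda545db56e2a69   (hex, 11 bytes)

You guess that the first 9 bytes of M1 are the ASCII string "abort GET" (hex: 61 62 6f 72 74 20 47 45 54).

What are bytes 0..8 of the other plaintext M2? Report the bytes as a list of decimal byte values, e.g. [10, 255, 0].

[183, 164, 28, 141, 102, 155, 101, 209, 187]

First, C1 ⊕ C2 = (M1 ⊕ K) ⊕ (M2 ⊕ K) = M1 ⊕ M2, so the key drops out. Then M2 = (M1 ⊕ M2) ⊕ M1 over the first 9 bytes.
byte 0: (5b ⊕ 8d) ⊕ 61 = d6 ⊕ 61 = b7
byte 1: (dd ⊕ 1b) ⊕ 62 = c6 ⊕ 62 = a4
byte 2: (4f ⊕ 3c) ⊕ 6f = 73 ⊕ 6f = 1c
byte 3: (62 ⊕ 9d) ⊕ 72 = ff ⊕ 72 = 8d
byte 4: (c8 ⊕ da) ⊕ 74 = 12 ⊕ 74 = 66
byte 5: (ef ⊕ 54) ⊕ 20 = bb ⊕ 20 = 9b
byte 6: (7f ⊕ 5d) ⊕ 47 = 22 ⊕ 47 = 65
byte 7: (21 ⊕ b5) ⊕ 45 = 94 ⊕ 45 = d1
byte 8: (81 ⊕ 6e) ⊕ 54 = ef ⊕ 54 = bb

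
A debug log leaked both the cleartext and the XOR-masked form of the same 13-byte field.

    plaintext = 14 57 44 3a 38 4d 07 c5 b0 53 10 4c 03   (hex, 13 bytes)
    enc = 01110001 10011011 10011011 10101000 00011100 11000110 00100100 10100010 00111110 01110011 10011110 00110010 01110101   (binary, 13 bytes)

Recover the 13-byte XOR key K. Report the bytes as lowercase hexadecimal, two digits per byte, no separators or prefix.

Since enc = plaintext ⊕ K, XORing both sides with plaintext gives K = plaintext ⊕ enc.
14 ⊕ 71 = 65
57 ⊕ 9b = cc
44 ⊕ 9b = df
3a ⊕ a8 = 92
38 ⊕ 1c = 24
4d ⊕ c6 = 8b
07 ⊕ 24 = 23
c5 ⊕ a2 = 67
b0 ⊕ 3e = 8e
53 ⊕ 73 = 20
10 ⊕ 9e = 8e
4c ⊕ 32 = 7e
03 ⊕ 75 = 76

65ccdf92248b23678e208e7e76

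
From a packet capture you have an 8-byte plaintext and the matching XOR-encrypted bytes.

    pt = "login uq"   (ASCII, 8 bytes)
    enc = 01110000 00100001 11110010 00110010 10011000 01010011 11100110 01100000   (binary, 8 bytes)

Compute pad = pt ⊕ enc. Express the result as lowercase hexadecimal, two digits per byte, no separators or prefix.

Since enc = pt ⊕ pad, XORing both sides with pt gives pad = pt ⊕ enc.
6c xor 70 = 1c
6f xor 21 = 4e
67 xor f2 = 95
69 xor 32 = 5b
6e xor 98 = f6
20 xor 53 = 73
75 xor e6 = 93
71 xor 60 = 11

1c4e955bf6739311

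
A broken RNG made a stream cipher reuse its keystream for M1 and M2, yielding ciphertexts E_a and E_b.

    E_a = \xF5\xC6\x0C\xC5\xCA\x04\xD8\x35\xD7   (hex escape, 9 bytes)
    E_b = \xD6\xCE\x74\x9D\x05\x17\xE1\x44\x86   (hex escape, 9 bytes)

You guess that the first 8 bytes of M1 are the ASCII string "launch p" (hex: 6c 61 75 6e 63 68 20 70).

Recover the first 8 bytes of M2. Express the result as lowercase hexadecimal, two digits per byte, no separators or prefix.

4f690d36ac7b1901

First, E_a ⊕ E_b = (M1 ⊕ K) ⊕ (M2 ⊕ K) = M1 ⊕ M2, so the key drops out. Then M2 = (M1 ⊕ M2) ⊕ M1 over the first 8 bytes.
byte 0: (f5 XOR d6) XOR 6c = 23 XOR 6c = 4f
byte 1: (c6 XOR ce) XOR 61 = 08 XOR 61 = 69
byte 2: (0c XOR 74) XOR 75 = 78 XOR 75 = 0d
byte 3: (c5 XOR 9d) XOR 6e = 58 XOR 6e = 36
byte 4: (ca XOR 05) XOR 63 = cf XOR 63 = ac
byte 5: (04 XOR 17) XOR 68 = 13 XOR 68 = 7b
byte 6: (d8 XOR e1) XOR 20 = 39 XOR 20 = 19
byte 7: (35 XOR 44) XOR 70 = 71 XOR 70 = 01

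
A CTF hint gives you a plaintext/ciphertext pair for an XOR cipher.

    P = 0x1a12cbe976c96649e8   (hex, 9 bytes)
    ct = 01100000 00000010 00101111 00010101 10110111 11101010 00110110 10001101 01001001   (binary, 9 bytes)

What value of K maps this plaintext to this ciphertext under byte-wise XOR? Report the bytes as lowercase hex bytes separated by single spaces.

Since ct = P ⊕ K, XORing both sides with P gives K = P ⊕ ct.
byte 0: 1a xor 60 = 7a
byte 1: 12 xor 02 = 10
byte 2: cb xor 2f = e4
byte 3: e9 xor 15 = fc
byte 4: 76 xor b7 = c1
byte 5: c9 xor ea = 23
byte 6: 66 xor 36 = 50
byte 7: 49 xor 8d = c4
byte 8: e8 xor 49 = a1

7a 10 e4 fc c1 23 50 c4 a1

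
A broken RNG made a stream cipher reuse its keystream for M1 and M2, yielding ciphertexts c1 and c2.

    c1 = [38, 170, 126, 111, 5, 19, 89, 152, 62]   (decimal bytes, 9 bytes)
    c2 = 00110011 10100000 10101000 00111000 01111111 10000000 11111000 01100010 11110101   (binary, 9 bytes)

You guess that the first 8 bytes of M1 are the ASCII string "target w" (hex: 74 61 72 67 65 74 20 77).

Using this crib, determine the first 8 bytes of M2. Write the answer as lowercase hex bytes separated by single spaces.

First, c1 ⊕ c2 = (M1 ⊕ K) ⊕ (M2 ⊕ K) = M1 ⊕ M2, so the key drops out. Then M2 = (M1 ⊕ M2) ⊕ M1 over the first 8 bytes.
byte 0: (26 XOR 33) XOR 74 = 15 XOR 74 = 61
byte 1: (aa XOR a0) XOR 61 = 0a XOR 61 = 6b
byte 2: (7e XOR a8) XOR 72 = d6 XOR 72 = a4
byte 3: (6f XOR 38) XOR 67 = 57 XOR 67 = 30
byte 4: (05 XOR 7f) XOR 65 = 7a XOR 65 = 1f
byte 5: (13 XOR 80) XOR 74 = 93 XOR 74 = e7
byte 6: (59 XOR f8) XOR 20 = a1 XOR 20 = 81
byte 7: (98 XOR 62) XOR 77 = fa XOR 77 = 8d

61 6b a4 30 1f e7 81 8d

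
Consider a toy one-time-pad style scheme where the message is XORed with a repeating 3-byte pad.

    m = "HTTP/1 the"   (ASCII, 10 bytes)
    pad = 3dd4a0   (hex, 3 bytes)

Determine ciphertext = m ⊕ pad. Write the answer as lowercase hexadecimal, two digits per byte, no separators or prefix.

The 3-byte key repeats, so the effective keystream is 3d d4 a0 3d d4 a0 3d d4 a0 3d.
byte 0: 48 XOR 3d = 75
byte 1: 54 XOR d4 = 80
byte 2: 54 XOR a0 = f4
byte 3: 50 XOR 3d = 6d
byte 4: 2f XOR d4 = fb
byte 5: 31 XOR a0 = 91
byte 6: 20 XOR 3d = 1d
byte 7: 74 XOR d4 = a0
byte 8: 68 XOR a0 = c8
byte 9: 65 XOR 3d = 58

7580f46dfb911da0c858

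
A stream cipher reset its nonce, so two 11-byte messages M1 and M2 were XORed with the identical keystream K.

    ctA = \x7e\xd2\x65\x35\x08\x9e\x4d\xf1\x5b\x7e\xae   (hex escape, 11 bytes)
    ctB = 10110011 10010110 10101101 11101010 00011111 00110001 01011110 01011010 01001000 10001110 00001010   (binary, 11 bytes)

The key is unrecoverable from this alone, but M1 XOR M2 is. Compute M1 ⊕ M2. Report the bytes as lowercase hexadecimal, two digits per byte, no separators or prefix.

cd44c8df17af13ab13f0a4

ctA ⊕ ctB = (M1 ⊕ K) ⊕ (M2 ⊕ K) = M1 ⊕ M2 — the shared key cancels under XOR.
byte 0: 126 ⊕ 179 = 205
byte 1: 210 ⊕ 150 =  68
byte 2: 101 ⊕ 173 = 200
byte 3:  53 ⊕ 234 = 223
byte 4:   8 ⊕  31 =  23
byte 5: 158 ⊕  49 = 175
byte 6:  77 ⊕  94 =  19
byte 7: 241 ⊕  90 = 171
byte 8:  91 ⊕  72 =  19
byte 9: 126 ⊕ 142 = 240
byte 10: 174 ⊕  10 = 164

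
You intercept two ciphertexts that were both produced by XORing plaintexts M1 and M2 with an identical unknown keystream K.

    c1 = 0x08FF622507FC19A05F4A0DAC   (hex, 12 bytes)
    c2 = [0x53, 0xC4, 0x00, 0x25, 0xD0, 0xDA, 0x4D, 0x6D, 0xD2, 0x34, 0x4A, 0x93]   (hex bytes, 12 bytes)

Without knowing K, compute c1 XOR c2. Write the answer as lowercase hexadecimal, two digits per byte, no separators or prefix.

5b3b6200d72654cd8d7e473f

c1 ⊕ c2 = (M1 ⊕ K) ⊕ (M2 ⊕ K) = M1 ⊕ M2 — the shared key cancels under XOR.
  8 ⊕  83 =  91
255 ⊕ 196 =  59
 98 ⊕   0 =  98
 37 ⊕  37 =   0
  7 ⊕ 208 = 215
252 ⊕ 218 =  38
 25 ⊕  77 =  84
160 ⊕ 109 = 205
 95 ⊕ 210 = 141
 74 ⊕  52 = 126
 13 ⊕  74 =  71
172 ⊕ 147 =  63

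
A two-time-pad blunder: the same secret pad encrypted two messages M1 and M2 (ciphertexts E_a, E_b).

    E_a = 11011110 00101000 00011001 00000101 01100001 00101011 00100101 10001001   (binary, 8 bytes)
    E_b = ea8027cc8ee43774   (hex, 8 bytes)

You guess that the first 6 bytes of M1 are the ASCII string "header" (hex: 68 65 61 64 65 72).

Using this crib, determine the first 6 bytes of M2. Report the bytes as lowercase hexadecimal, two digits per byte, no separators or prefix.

First, E_a ⊕ E_b = (M1 ⊕ K) ⊕ (M2 ⊕ K) = M1 ⊕ M2, so the key drops out. Then M2 = (M1 ⊕ M2) ⊕ M1 over the first 6 bytes.
byte 0: (de xor ea) xor 68 = 34 xor 68 = 5c
byte 1: (28 xor 80) xor 65 = a8 xor 65 = cd
byte 2: (19 xor 27) xor 61 = 3e xor 61 = 5f
byte 3: (05 xor cc) xor 64 = c9 xor 64 = ad
byte 4: (61 xor 8e) xor 65 = ef xor 65 = 8a
byte 5: (2b xor e4) xor 72 = cf xor 72 = bd

5ccd5fad8abd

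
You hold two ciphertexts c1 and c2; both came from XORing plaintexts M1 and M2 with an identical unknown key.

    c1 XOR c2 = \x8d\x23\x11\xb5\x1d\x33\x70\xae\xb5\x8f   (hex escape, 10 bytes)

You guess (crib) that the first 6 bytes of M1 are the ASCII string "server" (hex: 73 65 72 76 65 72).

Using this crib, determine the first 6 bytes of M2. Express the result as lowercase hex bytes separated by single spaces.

fe 46 63 c3 78 41

Since c1 ⊕ c2 = M1 ⊕ M2, XORing with the guessed M1 bytes yields the corresponding M2 bytes: M2 = (c1 ⊕ c2) ⊕ M1.
141 xor 115 = 254
 35 xor 101 =  70
 17 xor 114 =  99
181 xor 118 = 195
 29 xor 101 = 120
 51 xor 114 =  65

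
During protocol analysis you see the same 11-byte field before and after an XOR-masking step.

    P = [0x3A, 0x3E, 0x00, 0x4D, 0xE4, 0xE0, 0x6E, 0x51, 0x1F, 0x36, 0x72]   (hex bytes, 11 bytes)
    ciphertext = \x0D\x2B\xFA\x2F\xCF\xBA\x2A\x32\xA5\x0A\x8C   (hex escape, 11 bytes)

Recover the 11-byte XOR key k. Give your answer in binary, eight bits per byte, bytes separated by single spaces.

Since ciphertext = P ⊕ k, XORing both sides with P gives k = P ⊕ ciphertext.
byte 0: 3a XOR 0d = 37
byte 1: 3e XOR 2b = 15
byte 2: 00 XOR fa = fa
byte 3: 4d XOR 2f = 62
byte 4: e4 XOR cf = 2b
byte 5: e0 XOR ba = 5a
byte 6: 6e XOR 2a = 44
byte 7: 51 XOR 32 = 63
byte 8: 1f XOR a5 = ba
byte 9: 36 XOR 0a = 3c
byte 10: 72 XOR 8c = fe

00110111 00010101 11111010 01100010 00101011 01011010 01000100 01100011 10111010 00111100 11111110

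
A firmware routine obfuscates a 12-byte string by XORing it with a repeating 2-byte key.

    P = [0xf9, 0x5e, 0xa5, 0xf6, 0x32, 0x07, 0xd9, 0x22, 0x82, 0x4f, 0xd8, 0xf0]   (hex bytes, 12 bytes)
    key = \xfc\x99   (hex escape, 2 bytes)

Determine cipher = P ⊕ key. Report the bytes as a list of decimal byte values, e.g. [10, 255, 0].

[5, 199, 89, 111, 206, 158, 37, 187, 126, 214, 36, 105]

The 2-byte key repeats, so the effective keystream is fc 99 fc 99 fc 99 fc 99 fc 99 fc 99.
byte 0: f9 ^ fc = 05
byte 1: 5e ^ 99 = c7
byte 2: a5 ^ fc = 59
byte 3: f6 ^ 99 = 6f
byte 4: 32 ^ fc = ce
byte 5: 07 ^ 99 = 9e
byte 6: d9 ^ fc = 25
byte 7: 22 ^ 99 = bb
byte 8: 82 ^ fc = 7e
byte 9: 4f ^ 99 = d6
byte 10: d8 ^ fc = 24
byte 11: f0 ^ 99 = 69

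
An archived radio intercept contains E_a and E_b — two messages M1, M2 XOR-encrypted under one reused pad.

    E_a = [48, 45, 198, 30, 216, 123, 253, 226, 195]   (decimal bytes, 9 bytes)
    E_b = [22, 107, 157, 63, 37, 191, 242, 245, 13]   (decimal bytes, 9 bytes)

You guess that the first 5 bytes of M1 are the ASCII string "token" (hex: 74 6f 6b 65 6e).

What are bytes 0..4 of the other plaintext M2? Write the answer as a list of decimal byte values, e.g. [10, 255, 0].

First, E_a ⊕ E_b = (M1 ⊕ K) ⊕ (M2 ⊕ K) = M1 ⊕ M2, so the key drops out. Then M2 = (M1 ⊕ M2) ⊕ M1 over the first 5 bytes.
byte 0: (30 xor 16) xor 74 = 26 xor 74 = 52
byte 1: (2d xor 6b) xor 6f = 46 xor 6f = 29
byte 2: (c6 xor 9d) xor 6b = 5b xor 6b = 30
byte 3: (1e xor 3f) xor 65 = 21 xor 65 = 44
byte 4: (d8 xor 25) xor 6e = fd xor 6e = 93

[82, 41, 48, 68, 147]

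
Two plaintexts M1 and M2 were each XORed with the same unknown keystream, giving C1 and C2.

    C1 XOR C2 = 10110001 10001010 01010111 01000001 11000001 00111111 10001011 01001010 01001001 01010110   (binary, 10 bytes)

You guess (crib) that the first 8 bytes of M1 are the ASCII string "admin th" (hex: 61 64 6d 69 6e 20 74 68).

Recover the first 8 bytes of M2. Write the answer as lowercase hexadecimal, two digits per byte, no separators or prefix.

d0ee3a28af1fff22

Since C1 ⊕ C2 = M1 ⊕ M2, XORing with the guessed M1 bytes yields the corresponding M2 bytes: M2 = (C1 ⊕ C2) ⊕ M1.
byte 0: b1 XOR 61 = d0
byte 1: 8a XOR 64 = ee
byte 2: 57 XOR 6d = 3a
byte 3: 41 XOR 69 = 28
byte 4: c1 XOR 6e = af
byte 5: 3f XOR 20 = 1f
byte 6: 8b XOR 74 = ff
byte 7: 4a XOR 68 = 22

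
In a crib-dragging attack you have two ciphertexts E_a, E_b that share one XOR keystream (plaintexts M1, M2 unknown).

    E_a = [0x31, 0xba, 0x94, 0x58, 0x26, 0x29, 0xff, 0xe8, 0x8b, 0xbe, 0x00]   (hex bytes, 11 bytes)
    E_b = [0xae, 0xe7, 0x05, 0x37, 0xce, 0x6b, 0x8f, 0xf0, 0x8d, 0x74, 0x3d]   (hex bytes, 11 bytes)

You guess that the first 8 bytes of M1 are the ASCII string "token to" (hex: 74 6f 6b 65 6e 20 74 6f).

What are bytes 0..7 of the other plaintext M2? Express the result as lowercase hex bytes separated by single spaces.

First, E_a ⊕ E_b = (M1 ⊕ K) ⊕ (M2 ⊕ K) = M1 ⊕ M2, so the key drops out. Then M2 = (M1 ⊕ M2) ⊕ M1 over the first 8 bytes.
byte 0: (31 ⊕ ae) ⊕ 74 = 9f ⊕ 74 = eb
byte 1: (ba ⊕ e7) ⊕ 6f = 5d ⊕ 6f = 32
byte 2: (94 ⊕ 05) ⊕ 6b = 91 ⊕ 6b = fa
byte 3: (58 ⊕ 37) ⊕ 65 = 6f ⊕ 65 = 0a
byte 4: (26 ⊕ ce) ⊕ 6e = e8 ⊕ 6e = 86
byte 5: (29 ⊕ 6b) ⊕ 20 = 42 ⊕ 20 = 62
byte 6: (ff ⊕ 8f) ⊕ 74 = 70 ⊕ 74 = 04
byte 7: (e8 ⊕ f0) ⊕ 6f = 18 ⊕ 6f = 77

eb 32 fa 0a 86 62 04 77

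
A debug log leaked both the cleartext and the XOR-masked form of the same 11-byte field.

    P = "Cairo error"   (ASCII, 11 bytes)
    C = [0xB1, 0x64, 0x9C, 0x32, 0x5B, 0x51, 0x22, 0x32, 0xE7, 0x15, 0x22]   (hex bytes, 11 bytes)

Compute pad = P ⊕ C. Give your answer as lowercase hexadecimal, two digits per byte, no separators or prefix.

f205f54034714740957a50

Since C = P ⊕ pad, XORing both sides with P gives pad = P ⊕ C.
43 ⊕ b1 = f2
61 ⊕ 64 = 05
69 ⊕ 9c = f5
72 ⊕ 32 = 40
6f ⊕ 5b = 34
20 ⊕ 51 = 71
65 ⊕ 22 = 47
72 ⊕ 32 = 40
72 ⊕ e7 = 95
6f ⊕ 15 = 7a
72 ⊕ 22 = 50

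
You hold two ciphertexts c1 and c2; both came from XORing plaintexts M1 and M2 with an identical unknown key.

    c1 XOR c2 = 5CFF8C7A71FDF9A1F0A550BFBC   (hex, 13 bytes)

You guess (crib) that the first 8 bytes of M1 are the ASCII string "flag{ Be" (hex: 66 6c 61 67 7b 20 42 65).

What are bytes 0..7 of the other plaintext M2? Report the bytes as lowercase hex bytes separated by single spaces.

3a 93 ed 1d 0a dd bb c4

Since c1 ⊕ c2 = M1 ⊕ M2, XORing with the guessed M1 bytes yields the corresponding M2 bytes: M2 = (c1 ⊕ c2) ⊕ M1.
5c XOR 66 = 3a
ff XOR 6c = 93
8c XOR 61 = ed
7a XOR 67 = 1d
71 XOR 7b = 0a
fd XOR 20 = dd
f9 XOR 42 = bb
a1 XOR 65 = c4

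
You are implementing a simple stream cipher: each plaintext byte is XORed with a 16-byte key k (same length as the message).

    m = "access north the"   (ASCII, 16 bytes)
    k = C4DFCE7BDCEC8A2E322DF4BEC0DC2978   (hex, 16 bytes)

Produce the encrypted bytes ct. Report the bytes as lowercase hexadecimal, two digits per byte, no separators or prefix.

a5bcad1eaf9faa405d5f80d6e0a8411d

XOR is its own inverse, so applying the key byte-wise gives the result directly.
61 ⊕ c4 = a5
63 ⊕ df = bc
63 ⊕ ce = ad
65 ⊕ 7b = 1e
73 ⊕ dc = af
73 ⊕ ec = 9f
20 ⊕ 8a = aa
6e ⊕ 2e = 40
6f ⊕ 32 = 5d
72 ⊕ 2d = 5f
74 ⊕ f4 = 80
68 ⊕ be = d6
20 ⊕ c0 = e0
74 ⊕ dc = a8
68 ⊕ 29 = 41
65 ⊕ 78 = 1d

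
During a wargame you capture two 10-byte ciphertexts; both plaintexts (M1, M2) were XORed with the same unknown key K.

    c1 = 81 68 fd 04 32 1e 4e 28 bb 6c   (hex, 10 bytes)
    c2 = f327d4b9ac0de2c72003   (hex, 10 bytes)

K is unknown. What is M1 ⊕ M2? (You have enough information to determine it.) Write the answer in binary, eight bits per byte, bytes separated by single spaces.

c1 ⊕ c2 = (M1 ⊕ K) ⊕ (M2 ⊕ K) = M1 ⊕ M2 — the shared key cancels under XOR.
byte 0: 129 XOR 243 = 114
byte 1: 104 XOR  39 =  79
byte 2: 253 XOR 212 =  41
byte 3:   4 XOR 185 = 189
byte 4:  50 XOR 172 = 158
byte 5:  30 XOR  13 =  19
byte 6:  78 XOR 226 = 172
byte 7:  40 XOR 199 = 239
byte 8: 187 XOR  32 = 155
byte 9: 108 XOR   3 = 111

01110010 01001111 00101001 10111101 10011110 00010011 10101100 11101111 10011011 01101111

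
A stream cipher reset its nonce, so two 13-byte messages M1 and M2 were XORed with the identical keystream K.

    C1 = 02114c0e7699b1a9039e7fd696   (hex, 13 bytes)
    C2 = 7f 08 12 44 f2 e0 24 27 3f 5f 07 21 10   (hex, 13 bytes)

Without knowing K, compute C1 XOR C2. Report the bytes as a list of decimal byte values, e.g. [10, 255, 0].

C1 ⊕ C2 = (M1 ⊕ K) ⊕ (M2 ⊕ K) = M1 ⊕ M2 — the shared key cancels under XOR.
02 ^ 7f = 7d
11 ^ 08 = 19
4c ^ 12 = 5e
0e ^ 44 = 4a
76 ^ f2 = 84
99 ^ e0 = 79
b1 ^ 24 = 95
a9 ^ 27 = 8e
03 ^ 3f = 3c
9e ^ 5f = c1
7f ^ 07 = 78
d6 ^ 21 = f7
96 ^ 10 = 86

[125, 25, 94, 74, 132, 121, 149, 142, 60, 193, 120, 247, 134]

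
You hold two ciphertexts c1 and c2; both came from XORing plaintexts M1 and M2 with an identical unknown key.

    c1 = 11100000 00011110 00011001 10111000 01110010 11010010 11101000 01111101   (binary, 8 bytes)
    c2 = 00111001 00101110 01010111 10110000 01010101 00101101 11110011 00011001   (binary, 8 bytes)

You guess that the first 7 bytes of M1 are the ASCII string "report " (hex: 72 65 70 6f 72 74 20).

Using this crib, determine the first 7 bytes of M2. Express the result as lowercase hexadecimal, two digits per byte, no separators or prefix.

First, c1 ⊕ c2 = (M1 ⊕ K) ⊕ (M2 ⊕ K) = M1 ⊕ M2, so the key drops out. Then M2 = (M1 ⊕ M2) ⊕ M1 over the first 7 bytes.
byte 0: (e0 ⊕ 39) ⊕ 72 = d9 ⊕ 72 = ab
byte 1: (1e ⊕ 2e) ⊕ 65 = 30 ⊕ 65 = 55
byte 2: (19 ⊕ 57) ⊕ 70 = 4e ⊕ 70 = 3e
byte 3: (b8 ⊕ b0) ⊕ 6f = 08 ⊕ 6f = 67
byte 4: (72 ⊕ 55) ⊕ 72 = 27 ⊕ 72 = 55
byte 5: (d2 ⊕ 2d) ⊕ 74 = ff ⊕ 74 = 8b
byte 6: (e8 ⊕ f3) ⊕ 20 = 1b ⊕ 20 = 3b

ab553e67558b3b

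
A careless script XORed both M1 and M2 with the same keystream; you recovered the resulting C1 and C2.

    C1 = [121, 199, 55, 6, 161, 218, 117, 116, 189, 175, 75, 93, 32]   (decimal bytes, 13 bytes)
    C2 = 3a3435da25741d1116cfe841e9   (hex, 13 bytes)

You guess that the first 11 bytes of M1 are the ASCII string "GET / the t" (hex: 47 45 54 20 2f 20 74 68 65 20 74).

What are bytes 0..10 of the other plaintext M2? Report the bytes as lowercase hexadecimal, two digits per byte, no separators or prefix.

First, C1 ⊕ C2 = (M1 ⊕ K) ⊕ (M2 ⊕ K) = M1 ⊕ M2, so the key drops out. Then M2 = (M1 ⊕ M2) ⊕ M1 over the first 11 bytes.
byte 0: (79 XOR 3a) XOR 47 = 43 XOR 47 = 04
byte 1: (c7 XOR 34) XOR 45 = f3 XOR 45 = b6
byte 2: (37 XOR 35) XOR 54 = 02 XOR 54 = 56
byte 3: (06 XOR da) XOR 20 = dc XOR 20 = fc
byte 4: (a1 XOR 25) XOR 2f = 84 XOR 2f = ab
byte 5: (da XOR 74) XOR 20 = ae XOR 20 = 8e
byte 6: (75 XOR 1d) XOR 74 = 68 XOR 74 = 1c
byte 7: (74 XOR 11) XOR 68 = 65 XOR 68 = 0d
byte 8: (bd XOR 16) XOR 65 = ab XOR 65 = ce
byte 9: (af XOR cf) XOR 20 = 60 XOR 20 = 40
byte 10: (4b XOR e8) XOR 74 = a3 XOR 74 = d7

04b656fcab8e1c0dce40d7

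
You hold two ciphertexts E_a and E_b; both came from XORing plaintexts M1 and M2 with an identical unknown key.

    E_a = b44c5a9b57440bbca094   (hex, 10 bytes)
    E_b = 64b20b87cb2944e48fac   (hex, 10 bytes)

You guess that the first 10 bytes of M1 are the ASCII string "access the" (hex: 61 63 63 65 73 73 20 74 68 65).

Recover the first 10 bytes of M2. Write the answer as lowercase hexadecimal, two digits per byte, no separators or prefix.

b19d3279ef1e6f2c475d

First, E_a ⊕ E_b = (M1 ⊕ K) ⊕ (M2 ⊕ K) = M1 ⊕ M2, so the key drops out. Then M2 = (M1 ⊕ M2) ⊕ M1 over the first 10 bytes.
byte 0: (b4 xor 64) xor 61 = d0 xor 61 = b1
byte 1: (4c xor b2) xor 63 = fe xor 63 = 9d
byte 2: (5a xor 0b) xor 63 = 51 xor 63 = 32
byte 3: (9b xor 87) xor 65 = 1c xor 65 = 79
byte 4: (57 xor cb) xor 73 = 9c xor 73 = ef
byte 5: (44 xor 29) xor 73 = 6d xor 73 = 1e
byte 6: (0b xor 44) xor 20 = 4f xor 20 = 6f
byte 7: (bc xor e4) xor 74 = 58 xor 74 = 2c
byte 8: (a0 xor 8f) xor 68 = 2f xor 68 = 47
byte 9: (94 xor ac) xor 65 = 38 xor 65 = 5d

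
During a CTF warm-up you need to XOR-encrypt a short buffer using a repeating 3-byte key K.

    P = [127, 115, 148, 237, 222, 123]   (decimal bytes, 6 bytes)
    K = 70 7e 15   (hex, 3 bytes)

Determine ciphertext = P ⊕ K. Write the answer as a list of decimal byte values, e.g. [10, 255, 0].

[15, 13, 129, 157, 160, 110]

The 3-byte key repeats, so the effective keystream is 70 7e 15 70 7e 15.
byte 0: 127 XOR 112 =  15
byte 1: 115 XOR 126 =  13
byte 2: 148 XOR  21 = 129
byte 3: 237 XOR 112 = 157
byte 4: 222 XOR 126 = 160
byte 5: 123 XOR  21 = 110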